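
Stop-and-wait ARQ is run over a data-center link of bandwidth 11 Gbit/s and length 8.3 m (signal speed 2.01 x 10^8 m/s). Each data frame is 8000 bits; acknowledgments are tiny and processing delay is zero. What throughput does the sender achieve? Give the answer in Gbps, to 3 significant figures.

9.88 Gbps

t_tx = L/R = 8000/11000000000 = 7.27273e-07 s.
t_prop = 8.3/2.01e+08 = 4.12935e-08 s; RTT = 8.25871e-08 s.
Cycle = t_tx + RTT = 8.0986e-07 s.
Throughput = L / cycle = 8000 / 8.0986e-07 = 9.88 Gbps.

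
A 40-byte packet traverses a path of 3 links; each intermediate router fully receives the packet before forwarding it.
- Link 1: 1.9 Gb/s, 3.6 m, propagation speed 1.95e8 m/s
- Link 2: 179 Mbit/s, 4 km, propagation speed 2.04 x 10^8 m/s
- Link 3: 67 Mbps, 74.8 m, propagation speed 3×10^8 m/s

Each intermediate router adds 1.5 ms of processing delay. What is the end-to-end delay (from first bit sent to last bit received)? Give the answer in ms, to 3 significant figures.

L = 40 × 8 = 320 bits.
Transmission delays (L/R per hop): 0.000168421, 0.00178771, 0.00477612 ms; sum = 0.00673225 ms.
Propagation delays (d/s per hop): 1.84615e-05, 0.0196078, 0.000249333 ms; sum = 0.0198756 ms.
Processing at 2 router(s): 2 × 1.5 ms = 3 ms.
End-to-end = 3.03 ms.

3.03 ms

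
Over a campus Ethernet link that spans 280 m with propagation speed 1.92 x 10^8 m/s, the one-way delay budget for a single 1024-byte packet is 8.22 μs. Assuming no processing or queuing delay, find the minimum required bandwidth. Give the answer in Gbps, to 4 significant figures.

L = 8192 bits.
Propagation delay = 280 / 192000000 = 1.45833 μs.
Transmission budget = 8.22 − 1.45833 = 6.76167 μs.
R ≥ L / t_tx = 8192 bits / 6.76167e-06 s = 1.212 Gbps.

1.212 Gbps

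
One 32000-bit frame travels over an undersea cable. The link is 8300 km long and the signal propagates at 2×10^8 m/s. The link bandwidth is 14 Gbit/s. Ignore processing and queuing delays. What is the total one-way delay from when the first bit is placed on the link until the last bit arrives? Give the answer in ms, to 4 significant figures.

41.50 ms

Transmission delay = L/R = 32000 / 14000000000 = 0.00228571 ms.
Propagation delay = d/s = 8300000 m / 200000000 m/s = 41.5 ms.
Total = 41.50 ms.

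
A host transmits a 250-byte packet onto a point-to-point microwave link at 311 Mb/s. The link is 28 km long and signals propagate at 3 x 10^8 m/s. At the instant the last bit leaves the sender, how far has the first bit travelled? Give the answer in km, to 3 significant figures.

t_tx = L/R = 2000/311000000 = 6.43087e-06 s.
Distance = s × t_tx = 300000000 × 6.43087e-06 = 1.93 km.

1.93 km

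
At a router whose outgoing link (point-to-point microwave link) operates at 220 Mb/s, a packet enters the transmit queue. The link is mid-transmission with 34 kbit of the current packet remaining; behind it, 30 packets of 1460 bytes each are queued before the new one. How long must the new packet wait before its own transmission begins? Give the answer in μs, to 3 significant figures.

Each queued packet: L/R = 11680/220000000 = 53.0909 μs.
30 queued → 1592.73 μs.
Plus remaining 34000 bits of current packet: 154.545 μs.
Queuing delay = 1750 μs.

1750 μs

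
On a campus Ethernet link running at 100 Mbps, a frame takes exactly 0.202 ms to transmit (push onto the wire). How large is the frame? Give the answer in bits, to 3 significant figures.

L = R × t_tx = 100000000 b/s × 0.000202 s = 20200 bits.

20200 bits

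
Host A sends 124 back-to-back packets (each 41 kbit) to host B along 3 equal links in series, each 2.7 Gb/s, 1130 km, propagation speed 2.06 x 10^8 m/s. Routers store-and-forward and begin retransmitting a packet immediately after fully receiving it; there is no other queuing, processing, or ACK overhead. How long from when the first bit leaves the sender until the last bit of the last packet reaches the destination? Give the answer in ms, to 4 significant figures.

18.37 ms

Per-hop transmission t_tx = L/R = 41000/2700000000 = 0.0151852 ms.
Per-hop propagation t_prop = 1130000/206000000 = 5.48544 ms.
Pipeline fill: first packet needs 3·t_tx to clear all hops; remaining 123 packets each add one t_tx.
Total = (3+124-1)·t_tx + 3·t_prop = 126·0.0151852 + 3·5.48544 = 18.37 ms.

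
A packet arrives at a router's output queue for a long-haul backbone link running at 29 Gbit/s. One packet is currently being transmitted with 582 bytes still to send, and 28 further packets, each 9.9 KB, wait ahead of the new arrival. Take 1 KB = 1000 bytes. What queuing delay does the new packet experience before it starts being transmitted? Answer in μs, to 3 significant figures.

Each queued packet: L/R = 79200/29000000000 = 2.73103 μs.
28 queued → 76.469 μs.
Plus remaining 4656 bits of current packet: 0.160552 μs.
Queuing delay = 76.6 μs.

76.6 μs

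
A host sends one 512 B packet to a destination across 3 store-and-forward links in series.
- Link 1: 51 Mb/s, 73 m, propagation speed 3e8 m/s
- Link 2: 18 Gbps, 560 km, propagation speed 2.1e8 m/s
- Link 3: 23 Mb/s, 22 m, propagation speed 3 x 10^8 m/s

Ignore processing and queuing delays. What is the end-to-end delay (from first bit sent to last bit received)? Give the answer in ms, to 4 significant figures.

L = 512 × 8 = 4096 bits.
Transmission delays (L/R per hop): 0.0803137, 0.000227556, 0.178087 ms; sum = 0.258628 ms.
Propagation delays (d/s per hop): 0.000243333, 2.66667, 7.33333e-05 ms; sum = 2.66698 ms.
End-to-end = 2.926 ms.

2.926 ms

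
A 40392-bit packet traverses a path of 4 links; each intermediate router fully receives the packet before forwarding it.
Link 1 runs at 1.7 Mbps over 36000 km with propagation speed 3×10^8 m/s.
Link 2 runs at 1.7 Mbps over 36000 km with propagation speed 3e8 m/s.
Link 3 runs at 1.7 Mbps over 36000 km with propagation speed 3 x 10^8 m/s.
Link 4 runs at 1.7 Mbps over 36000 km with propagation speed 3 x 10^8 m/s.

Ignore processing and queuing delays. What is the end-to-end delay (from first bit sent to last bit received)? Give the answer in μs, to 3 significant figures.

Transmission delay per hop = L/R = 40392/1700000 = 23760 μs; 4 hops → 95040 μs.
Propagation delays (d/s per hop): 120000, 120000, 120000, 120000 μs; sum = 480000 μs.
End-to-end = 575000 μs.

575000 μs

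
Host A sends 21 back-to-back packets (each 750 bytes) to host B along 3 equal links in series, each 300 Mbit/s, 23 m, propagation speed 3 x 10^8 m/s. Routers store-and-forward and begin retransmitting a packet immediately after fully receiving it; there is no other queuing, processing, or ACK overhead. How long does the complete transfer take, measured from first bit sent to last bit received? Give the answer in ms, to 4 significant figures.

0.4602 ms

Per-hop transmission t_tx = L/R = 6000/300000000 = 0.02 ms.
Per-hop propagation t_prop = 23/300000000 = 7.66667e-05 ms.
Pipeline fill: first packet needs 3·t_tx to clear all hops; remaining 20 packets each add one t_tx.
Total = (3+21-1)·t_tx + 3·t_prop = 23·0.02 + 3·7.66667e-05 = 0.4602 ms.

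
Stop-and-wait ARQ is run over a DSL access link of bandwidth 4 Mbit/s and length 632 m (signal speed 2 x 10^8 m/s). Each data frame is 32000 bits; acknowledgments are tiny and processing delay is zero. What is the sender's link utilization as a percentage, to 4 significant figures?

t_tx = L/R = 32000/4000000 = 0.008 s.
t_prop = 632/200000000 = 3.16e-06 s; RTT = 6.32e-06 s.
Cycle = t_tx + RTT = 0.00800632 s.
Utilization = t_tx / cycle = 0.008/0.00800632 = 99.92 %.

99.92 %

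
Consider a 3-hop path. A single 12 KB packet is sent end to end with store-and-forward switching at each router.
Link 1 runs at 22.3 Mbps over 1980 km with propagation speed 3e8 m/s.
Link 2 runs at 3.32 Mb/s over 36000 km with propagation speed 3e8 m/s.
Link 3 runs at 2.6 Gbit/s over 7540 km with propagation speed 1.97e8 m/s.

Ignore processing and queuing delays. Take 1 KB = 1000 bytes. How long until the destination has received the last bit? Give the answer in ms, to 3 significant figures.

L = 96000 bits.
Transmission delays (L/R per hop): 4.30493, 28.9157, 0.0369231 ms; sum = 33.2575 ms.
Propagation delays (d/s per hop): 6.6, 120, 38.2741 ms; sum = 164.874 ms.
End-to-end = 198 ms.

198 ms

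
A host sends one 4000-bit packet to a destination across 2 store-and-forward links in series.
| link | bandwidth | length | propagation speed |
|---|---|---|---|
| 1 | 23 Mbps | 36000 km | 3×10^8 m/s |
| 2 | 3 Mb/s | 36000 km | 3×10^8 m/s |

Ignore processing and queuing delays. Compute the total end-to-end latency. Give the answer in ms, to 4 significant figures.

Transmission delays (L/R per hop): 0.173913, 1.33333 ms; sum = 1.50725 ms.
Propagation delays (d/s per hop): 120, 120 ms; sum = 240 ms.
End-to-end = 241.5 ms.

241.5 ms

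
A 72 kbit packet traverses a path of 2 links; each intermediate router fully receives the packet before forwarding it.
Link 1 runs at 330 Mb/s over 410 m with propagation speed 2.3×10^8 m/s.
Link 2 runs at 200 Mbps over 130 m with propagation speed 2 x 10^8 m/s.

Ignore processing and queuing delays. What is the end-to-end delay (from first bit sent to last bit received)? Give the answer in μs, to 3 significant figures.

581 μs

L = 72000 bits.
Transmission delays (L/R per hop): 218.182, 360 μs; sum = 578.182 μs.
Propagation delays (d/s per hop): 1.78261, 0.65 μs; sum = 2.43261 μs.
End-to-end = 581 μs.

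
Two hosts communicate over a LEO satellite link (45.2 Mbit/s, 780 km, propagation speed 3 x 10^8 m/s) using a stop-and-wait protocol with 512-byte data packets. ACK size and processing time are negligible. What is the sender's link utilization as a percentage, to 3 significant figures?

t_tx = L/R = 4096/45200000 = 9.06195e-05 s.
t_prop = 780000/300000000 = 0.0026 s; RTT = 0.0052 s.
Cycle = t_tx + RTT = 0.00529062 s.
Utilization = t_tx / cycle = 9.06195e-05/0.00529062 = 1.71 %.

1.71 %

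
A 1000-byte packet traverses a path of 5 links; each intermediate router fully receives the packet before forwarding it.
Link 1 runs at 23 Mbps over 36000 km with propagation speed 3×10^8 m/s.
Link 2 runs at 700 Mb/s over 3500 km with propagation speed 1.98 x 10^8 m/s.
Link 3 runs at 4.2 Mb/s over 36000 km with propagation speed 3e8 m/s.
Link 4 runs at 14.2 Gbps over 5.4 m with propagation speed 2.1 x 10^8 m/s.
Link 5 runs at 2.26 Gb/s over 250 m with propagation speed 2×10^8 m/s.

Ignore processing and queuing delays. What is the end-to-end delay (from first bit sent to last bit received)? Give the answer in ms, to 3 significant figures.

L = 1000 × 8 = 8000 bits.
Transmission delays (L/R per hop): 0.347826, 0.0114286, 1.90476, 0.00056338, 0.00353982 ms; sum = 2.26812 ms.
Propagation delays (d/s per hop): 120, 17.6768, 120, 2.57143e-05, 0.00125 ms; sum = 257.678 ms.
End-to-end = 260 ms.

260 ms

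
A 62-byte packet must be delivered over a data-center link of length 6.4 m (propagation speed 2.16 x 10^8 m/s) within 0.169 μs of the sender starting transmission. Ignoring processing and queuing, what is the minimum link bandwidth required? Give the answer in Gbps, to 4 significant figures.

L = 496 bits.
Propagation delay = 6.4 / 216000000 = 0.0296296 μs.
Transmission budget = 0.169 − 0.0296296 = 0.13937 μs.
R ≥ L / t_tx = 496 bits / 1.3937e-07 s = 3.559 Gbps.

3.559 Gbps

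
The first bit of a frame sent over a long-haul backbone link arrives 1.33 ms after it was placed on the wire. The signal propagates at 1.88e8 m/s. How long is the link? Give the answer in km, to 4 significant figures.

250.0 km

d = s × t_prop = 188000000 × 0.00133 = 250.0 km.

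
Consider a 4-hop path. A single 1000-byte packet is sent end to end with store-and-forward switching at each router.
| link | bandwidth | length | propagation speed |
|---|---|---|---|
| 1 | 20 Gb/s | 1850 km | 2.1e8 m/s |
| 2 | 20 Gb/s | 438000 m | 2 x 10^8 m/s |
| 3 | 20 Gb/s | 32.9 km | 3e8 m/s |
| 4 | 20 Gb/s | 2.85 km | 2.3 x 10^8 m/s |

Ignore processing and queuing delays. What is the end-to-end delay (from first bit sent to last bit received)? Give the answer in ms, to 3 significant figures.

L = 1000 × 8 = 8000 bits.
Transmission delay per hop = L/R = 8000/20000000000 = 0.0004 ms; 4 hops → 0.0016 ms.
Propagation delays (d/s per hop): 8.80952, 2.19, 0.109667, 0.0123913 ms; sum = 11.1216 ms.
End-to-end = 11.1 ms.

11.1 ms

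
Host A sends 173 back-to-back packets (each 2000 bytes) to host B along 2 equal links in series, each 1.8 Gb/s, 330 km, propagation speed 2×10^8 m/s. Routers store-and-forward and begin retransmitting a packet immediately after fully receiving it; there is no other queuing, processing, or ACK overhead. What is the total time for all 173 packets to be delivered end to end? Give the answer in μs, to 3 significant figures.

4850 μs

Per-hop transmission t_tx = L/R = 16000/1800000000 = 8.88889 μs.
Per-hop propagation t_prop = 330000/200000000 = 1650 μs.
Pipeline fill: first packet needs 2·t_tx to clear all hops; remaining 172 packets each add one t_tx.
Total = (2+173-1)·t_tx + 2·t_prop = 174·8.88889 + 2·1650 = 4850 μs.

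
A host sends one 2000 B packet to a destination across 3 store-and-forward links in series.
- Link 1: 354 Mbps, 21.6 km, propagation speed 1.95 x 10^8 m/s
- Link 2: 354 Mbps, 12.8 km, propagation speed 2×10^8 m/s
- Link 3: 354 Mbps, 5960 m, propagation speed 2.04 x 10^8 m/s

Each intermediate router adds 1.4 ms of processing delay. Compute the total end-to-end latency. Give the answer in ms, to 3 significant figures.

L = 2000 × 8 = 16000 bits.
Transmission delay per hop = L/R = 16000/354000000 = 0.0451977 ms; 3 hops → 0.135593 ms.
Propagation delays (d/s per hop): 0.110769, 0.064, 0.0292157 ms; sum = 0.203985 ms.
Processing at 2 router(s): 2 × 1.4 ms = 2.8 ms.
End-to-end = 3.14 ms.

3.14 ms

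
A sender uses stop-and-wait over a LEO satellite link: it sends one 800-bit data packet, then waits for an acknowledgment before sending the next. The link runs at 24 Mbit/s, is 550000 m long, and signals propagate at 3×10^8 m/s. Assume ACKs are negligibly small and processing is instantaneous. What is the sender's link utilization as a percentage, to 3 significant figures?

t_tx = L/R = 800/24000000 = 3.33333e-05 s.
t_prop = 550000/300000000 = 0.00183333 s; RTT = 0.00366667 s.
Cycle = t_tx + RTT = 0.0037 s.
Utilization = t_tx / cycle = 3.33333e-05/0.0037 = 0.901 %.

0.901 %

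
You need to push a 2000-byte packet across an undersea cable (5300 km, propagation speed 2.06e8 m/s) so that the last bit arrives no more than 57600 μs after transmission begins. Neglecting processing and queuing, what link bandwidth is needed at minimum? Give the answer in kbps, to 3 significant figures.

L = 16000 bits.
Propagation delay = 5300000 / 206000000 = 25728.2 μs.
Transmission budget = 57600 − 25728.2 = 31871.8 μs.
R ≥ L / t_tx = 16000 bits / 0.0318718 s = 502 kbps.

502 kbps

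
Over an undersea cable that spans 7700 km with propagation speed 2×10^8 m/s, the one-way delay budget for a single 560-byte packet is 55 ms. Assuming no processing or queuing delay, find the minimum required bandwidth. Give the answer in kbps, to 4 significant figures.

271.5 kbps

L = 4480 bits.
Propagation delay = 7700000 / 200000000 = 38.5 ms.
Transmission budget = 55 − 38.5 = 16.5 ms.
R ≥ L / t_tx = 4480 bits / 0.0165 s = 271.5 kbps.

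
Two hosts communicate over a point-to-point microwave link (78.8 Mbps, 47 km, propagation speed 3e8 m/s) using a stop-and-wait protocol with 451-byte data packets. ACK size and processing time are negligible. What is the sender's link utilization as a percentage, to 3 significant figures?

t_tx = L/R = 3608/78800000 = 4.57868e-05 s.
t_prop = 47000/300000000 = 0.000156667 s; RTT = 0.000313333 s.
Cycle = t_tx + RTT = 0.00035912 s.
Utilization = t_tx / cycle = 4.57868e-05/0.00035912 = 12.7 %.

12.7 %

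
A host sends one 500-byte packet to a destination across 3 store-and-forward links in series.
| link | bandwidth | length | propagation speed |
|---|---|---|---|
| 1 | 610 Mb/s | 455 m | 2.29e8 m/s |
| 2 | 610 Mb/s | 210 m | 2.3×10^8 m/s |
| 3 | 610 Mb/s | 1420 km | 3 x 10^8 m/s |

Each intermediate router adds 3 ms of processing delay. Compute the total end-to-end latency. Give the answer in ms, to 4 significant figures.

L = 500 × 8 = 4000 bits.
Transmission delay per hop = L/R = 4000/610000000 = 0.00655738 ms; 3 hops → 0.0196721 ms.
Propagation delays (d/s per hop): 0.0019869, 0.000913043, 4.73333 ms; sum = 4.73623 ms.
Processing at 2 router(s): 2 × 3 ms = 6 ms.
End-to-end = 10.76 ms.

10.76 ms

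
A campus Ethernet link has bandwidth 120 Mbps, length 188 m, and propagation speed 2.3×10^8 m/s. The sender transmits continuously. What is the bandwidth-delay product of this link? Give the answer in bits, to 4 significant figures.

Propagation delay = 188 / 2.3e+08 = 8.17391e-07 s.
BDP = R × t_prop = 120000000 × 8.17391e-07 = 98.087 bits.

98.09 bits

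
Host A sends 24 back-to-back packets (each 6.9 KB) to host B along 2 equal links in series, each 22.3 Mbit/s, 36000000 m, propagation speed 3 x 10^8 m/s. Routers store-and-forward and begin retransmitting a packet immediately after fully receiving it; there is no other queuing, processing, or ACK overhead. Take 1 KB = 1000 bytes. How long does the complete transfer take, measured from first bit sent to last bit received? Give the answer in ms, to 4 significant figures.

301.9 ms

Per-hop transmission t_tx = L/R = 55200/22300000 = 2.47534 ms.
Per-hop propagation t_prop = 36000000/300000000 = 120 ms.
Pipeline fill: first packet needs 2·t_tx to clear all hops; remaining 23 packets each add one t_tx.
Total = (2+24-1)·t_tx + 2·t_prop = 25·2.47534 + 2·120 = 301.9 ms.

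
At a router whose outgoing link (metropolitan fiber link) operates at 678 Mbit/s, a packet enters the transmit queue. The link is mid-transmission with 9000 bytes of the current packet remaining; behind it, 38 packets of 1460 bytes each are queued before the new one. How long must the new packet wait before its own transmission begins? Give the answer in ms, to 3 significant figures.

0.761 ms

Each queued packet: L/R = 11680/678000000 = 0.0172271 ms.
38 queued → 0.654631 ms.
Plus remaining 72000 bits of current packet: 0.106195 ms.
Queuing delay = 0.761 ms.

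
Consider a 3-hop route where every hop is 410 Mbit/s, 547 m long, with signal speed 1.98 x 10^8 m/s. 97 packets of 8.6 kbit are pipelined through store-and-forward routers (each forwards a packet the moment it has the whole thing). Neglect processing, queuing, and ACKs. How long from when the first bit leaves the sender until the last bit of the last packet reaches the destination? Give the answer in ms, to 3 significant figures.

Per-hop transmission t_tx = L/R = 8600/410000000 = 0.0209756 ms.
Per-hop propagation t_prop = 547/198000000 = 0.00276263 ms.
Pipeline fill: first packet needs 3·t_tx to clear all hops; remaining 96 packets each add one t_tx.
Total = (3+97-1)·t_tx + 3·t_prop = 99·0.0209756 + 3·0.00276263 = 2.08 ms.

2.08 ms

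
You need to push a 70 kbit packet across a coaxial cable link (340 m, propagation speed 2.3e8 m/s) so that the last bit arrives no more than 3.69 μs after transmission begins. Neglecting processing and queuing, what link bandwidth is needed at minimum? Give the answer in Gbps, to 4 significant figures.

Propagation delay = 340 / 2.3e+08 = 1.47826 μs.
Transmission budget = 3.69 − 1.47826 = 2.21174 μs.
R ≥ L / t_tx = 70000 bits / 2.21174e-06 s = 31.65 Gbps.

31.65 Gbps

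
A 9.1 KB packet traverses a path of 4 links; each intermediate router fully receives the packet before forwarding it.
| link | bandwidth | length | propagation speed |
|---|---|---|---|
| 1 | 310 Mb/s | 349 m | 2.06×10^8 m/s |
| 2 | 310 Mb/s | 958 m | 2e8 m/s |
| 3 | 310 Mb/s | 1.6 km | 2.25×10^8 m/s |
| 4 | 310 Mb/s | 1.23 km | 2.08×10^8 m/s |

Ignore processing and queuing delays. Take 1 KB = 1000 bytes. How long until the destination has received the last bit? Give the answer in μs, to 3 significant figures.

959 μs

L = 72800 bits.
Transmission delay per hop = L/R = 72800/310000000 = 234.839 μs; 4 hops → 939.355 μs.
Propagation delays (d/s per hop): 1.69417, 4.79, 7.11111, 5.91346 μs; sum = 19.5087 μs.
End-to-end = 959 μs.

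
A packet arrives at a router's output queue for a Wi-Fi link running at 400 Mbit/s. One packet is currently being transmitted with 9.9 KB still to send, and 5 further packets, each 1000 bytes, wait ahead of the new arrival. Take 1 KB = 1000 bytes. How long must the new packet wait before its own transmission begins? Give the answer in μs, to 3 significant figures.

298 μs

Each queued packet: L/R = 8000/400000000 = 20 μs.
5 queued → 100 μs.
Plus remaining 79200 bits of current packet: 198 μs.
Queuing delay = 298 μs.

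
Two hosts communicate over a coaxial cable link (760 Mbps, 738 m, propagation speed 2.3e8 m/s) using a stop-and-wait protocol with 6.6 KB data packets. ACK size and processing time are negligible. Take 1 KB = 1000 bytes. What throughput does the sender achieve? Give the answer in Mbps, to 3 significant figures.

696 Mbps

t_tx = L/R = 52800/760000000 = 6.94737e-05 s.
t_prop = 738/2.3e+08 = 3.2087e-06 s; RTT = 6.41739e-06 s.
Cycle = t_tx + RTT = 7.58911e-05 s.
Throughput = L / cycle = 52800 / 7.58911e-05 = 696 Mbps.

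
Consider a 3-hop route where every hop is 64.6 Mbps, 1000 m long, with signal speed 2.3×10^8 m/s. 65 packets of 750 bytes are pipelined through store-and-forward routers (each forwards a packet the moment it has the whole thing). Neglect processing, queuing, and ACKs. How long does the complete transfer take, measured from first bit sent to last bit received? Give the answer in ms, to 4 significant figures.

Per-hop transmission t_tx = L/R = 6000/6.46e+07 = 0.0928793 ms.
Per-hop propagation t_prop = 1000/2.3e+08 = 0.00434783 ms.
Pipeline fill: first packet needs 3·t_tx to clear all hops; remaining 64 packets each add one t_tx.
Total = (3+65-1)·t_tx + 3·t_prop = 67·0.0928793 + 3·0.00434783 = 6.236 ms.

6.236 ms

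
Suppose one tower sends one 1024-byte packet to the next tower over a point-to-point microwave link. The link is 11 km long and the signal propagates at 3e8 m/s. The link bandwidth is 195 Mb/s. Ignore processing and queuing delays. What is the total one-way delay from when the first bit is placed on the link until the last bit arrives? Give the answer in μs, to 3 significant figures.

78.7 μs

L = 1024 × 8 = 8192 bits.
Transmission delay = L/R = 8192 / 195000000 = 42.0103 μs.
Propagation delay = d/s = 11000 m / 300000000 m/s = 36.6667 μs.
Total = 78.7 μs.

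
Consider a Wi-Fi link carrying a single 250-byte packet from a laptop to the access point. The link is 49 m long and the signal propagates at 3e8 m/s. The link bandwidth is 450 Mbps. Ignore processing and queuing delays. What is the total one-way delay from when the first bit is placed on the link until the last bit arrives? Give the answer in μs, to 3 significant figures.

4.61 μs

L = 250 × 8 = 2000 bits.
Transmission delay = L/R = 2000 / 450000000 = 4.44444 μs.
Propagation delay = d/s = 49 m / 300000000 m/s = 0.163333 μs.
Total = 4.61 μs.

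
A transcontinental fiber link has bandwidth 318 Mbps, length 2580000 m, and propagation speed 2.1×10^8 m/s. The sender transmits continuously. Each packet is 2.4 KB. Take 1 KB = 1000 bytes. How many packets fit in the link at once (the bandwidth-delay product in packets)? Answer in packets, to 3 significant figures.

203 packets

Propagation delay = 2580000 / 210000000 = 0.0122857 s.
BDP = R × t_prop = 318000000 × 0.0122857 = 3906860 bits.
In packets of 19200 bits: 203 packets.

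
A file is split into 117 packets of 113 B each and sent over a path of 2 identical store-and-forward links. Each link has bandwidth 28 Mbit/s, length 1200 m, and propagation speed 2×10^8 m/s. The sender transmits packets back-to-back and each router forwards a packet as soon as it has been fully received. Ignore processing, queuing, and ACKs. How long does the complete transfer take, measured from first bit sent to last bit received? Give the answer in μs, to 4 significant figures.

Per-hop transmission t_tx = L/R = 904/28000000 = 32.2857 μs.
Per-hop propagation t_prop = 1200/200000000 = 6 μs.
Pipeline fill: first packet needs 2·t_tx to clear all hops; remaining 116 packets each add one t_tx.
Total = (2+117-1)·t_tx + 2·t_prop = 118·32.2857 + 2·6 = 3822 μs.

3822 μs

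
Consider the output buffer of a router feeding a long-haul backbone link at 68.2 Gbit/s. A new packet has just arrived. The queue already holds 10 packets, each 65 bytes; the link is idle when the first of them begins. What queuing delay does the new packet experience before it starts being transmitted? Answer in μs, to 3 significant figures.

0.0762 μs

Each queued packet: L/R = 520/68200000000 = 0.00762463 μs.
10 queued → 0.0762463 μs.
Queuing delay = 0.0762 μs.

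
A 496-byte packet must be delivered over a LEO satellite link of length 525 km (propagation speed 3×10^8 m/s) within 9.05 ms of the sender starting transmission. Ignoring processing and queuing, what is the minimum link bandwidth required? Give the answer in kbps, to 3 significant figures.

L = 3968 bits.
Propagation delay = 525000 / 300000000 = 1.75 ms.
Transmission budget = 9.05 − 1.75 = 7.3 ms.
R ≥ L / t_tx = 3968 bits / 0.0073 s = 544 kbps.

544 kbps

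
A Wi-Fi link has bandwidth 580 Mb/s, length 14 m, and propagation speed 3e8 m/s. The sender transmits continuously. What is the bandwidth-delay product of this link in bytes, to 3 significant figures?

3.38 bytes

Propagation delay = 14 / 300000000 = 4.66667e-08 s.
BDP = R × t_prop = 580000000 × 4.66667e-08 = 27.0667 bits.
In bytes: 27.0667/8 = 3.38 bytes.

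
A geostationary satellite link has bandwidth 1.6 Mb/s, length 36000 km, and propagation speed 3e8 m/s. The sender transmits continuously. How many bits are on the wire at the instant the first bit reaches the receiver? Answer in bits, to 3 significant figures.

Propagation delay = 36000000 / 300000000 = 0.12 s.
BDP = R × t_prop = 1600000 × 0.12 = 192000 bits.

192000 bits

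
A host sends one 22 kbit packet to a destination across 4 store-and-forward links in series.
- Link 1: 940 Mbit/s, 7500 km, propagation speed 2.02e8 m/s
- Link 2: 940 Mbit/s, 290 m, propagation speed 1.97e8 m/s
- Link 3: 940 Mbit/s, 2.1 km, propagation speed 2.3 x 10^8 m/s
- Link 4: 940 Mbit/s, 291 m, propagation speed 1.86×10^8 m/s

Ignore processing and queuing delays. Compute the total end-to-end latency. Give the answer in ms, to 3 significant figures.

L = 22000 bits.
Transmission delay per hop = L/R = 22000/940000000 = 0.0234043 ms; 4 hops → 0.093617 ms.
Propagation delays (d/s per hop): 37.1287, 0.00147208, 0.00913043, 0.00156452 ms; sum = 37.1409 ms.
End-to-end = 37.2 ms.

37.2 ms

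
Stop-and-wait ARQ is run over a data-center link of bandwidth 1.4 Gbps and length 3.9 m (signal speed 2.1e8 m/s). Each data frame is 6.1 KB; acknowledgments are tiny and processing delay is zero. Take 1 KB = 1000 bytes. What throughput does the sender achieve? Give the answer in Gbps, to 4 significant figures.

t_tx = L/R = 48800/1400000000 = 3.48571e-05 s.
t_prop = 3.9/210000000 = 1.85714e-08 s; RTT = 3.71429e-08 s.
Cycle = t_tx + RTT = 3.48943e-05 s.
Throughput = L / cycle = 48800 / 3.48943e-05 = 1.399 Gbps.

1.399 Gbps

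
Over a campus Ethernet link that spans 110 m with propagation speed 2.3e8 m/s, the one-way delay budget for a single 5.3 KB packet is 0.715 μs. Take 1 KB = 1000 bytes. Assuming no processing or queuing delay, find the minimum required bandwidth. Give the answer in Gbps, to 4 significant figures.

179.1 Gbps

L = 42400 bits.
Propagation delay = 110 / 2.3e+08 = 0.478261 μs.
Transmission budget = 0.715 − 0.478261 = 0.236739 μs.
R ≥ L / t_tx = 42400 bits / 2.36739e-07 s = 179.1 Gbps.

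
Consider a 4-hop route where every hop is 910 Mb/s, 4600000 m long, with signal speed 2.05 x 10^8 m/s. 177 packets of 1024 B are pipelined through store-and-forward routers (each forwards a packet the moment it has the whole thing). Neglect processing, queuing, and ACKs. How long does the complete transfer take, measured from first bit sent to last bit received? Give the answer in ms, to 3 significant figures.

Per-hop transmission t_tx = L/R = 8192/910000000 = 0.0090022 ms.
Per-hop propagation t_prop = 4600000/2.05e+08 = 22.439 ms.
Pipeline fill: first packet needs 4·t_tx to clear all hops; remaining 176 packets each add one t_tx.
Total = (4+177-1)·t_tx + 4·t_prop = 180·0.0090022 + 4·22.439 = 91.4 ms.

91.4 ms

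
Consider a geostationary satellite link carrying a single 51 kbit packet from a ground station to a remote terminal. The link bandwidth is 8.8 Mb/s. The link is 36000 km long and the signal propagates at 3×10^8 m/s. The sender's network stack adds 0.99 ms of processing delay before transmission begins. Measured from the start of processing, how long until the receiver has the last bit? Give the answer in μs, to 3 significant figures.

127000 μs

L = 51000 bits.
Transmission delay = L/R = 51000 / 8800000 = 5795.45 μs.
Propagation delay = d/s = 36000000 m / 300000000 m/s = 120000 μs.
Plus processing delay 0.99 ms = 990 μs.
Total = 127000 μs.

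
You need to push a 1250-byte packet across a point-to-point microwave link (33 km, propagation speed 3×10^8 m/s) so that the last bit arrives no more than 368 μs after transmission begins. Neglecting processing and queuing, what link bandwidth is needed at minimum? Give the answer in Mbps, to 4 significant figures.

L = 10000 bits.
Propagation delay = 33000 / 300000000 = 110 μs.
Transmission budget = 368 − 110 = 258 μs.
R ≥ L / t_tx = 10000 bits / 0.000258 s = 38.76 Mbps.

38.76 Mbps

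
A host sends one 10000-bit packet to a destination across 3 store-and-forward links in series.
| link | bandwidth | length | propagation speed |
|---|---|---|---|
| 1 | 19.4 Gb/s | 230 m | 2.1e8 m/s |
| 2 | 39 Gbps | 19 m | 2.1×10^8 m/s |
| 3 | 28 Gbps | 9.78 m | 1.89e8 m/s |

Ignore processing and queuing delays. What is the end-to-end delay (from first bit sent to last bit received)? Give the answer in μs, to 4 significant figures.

Transmission delays (L/R per hop): 0.515464, 0.25641, 0.357143 μs; sum = 1.12902 μs.
Propagation delays (d/s per hop): 1.09524, 0.0904762, 0.051746 μs; sum = 1.23746 μs.
End-to-end = 2.366 μs.

2.366 μs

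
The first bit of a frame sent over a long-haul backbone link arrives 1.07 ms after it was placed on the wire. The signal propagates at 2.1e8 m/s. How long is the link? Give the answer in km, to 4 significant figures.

224.7 km

d = s × t_prop = 210000000 × 0.00107 = 224.7 km.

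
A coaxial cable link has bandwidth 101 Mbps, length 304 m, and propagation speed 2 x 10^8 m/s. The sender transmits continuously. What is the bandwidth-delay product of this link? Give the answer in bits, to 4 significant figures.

Propagation delay = 304 / 200000000 = 1.52e-06 s.
BDP = R × t_prop = 101000000 × 1.52e-06 = 153.52 bits.

153.5 bits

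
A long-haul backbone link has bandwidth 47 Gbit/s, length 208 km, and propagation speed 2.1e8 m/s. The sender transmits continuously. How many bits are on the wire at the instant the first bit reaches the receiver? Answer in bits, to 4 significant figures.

46550000 bits

Propagation delay = 208000 / 210000000 = 0.000990476 s.
BDP = R × t_prop = 47000000000 × 0.000990476 = 46552400 bits.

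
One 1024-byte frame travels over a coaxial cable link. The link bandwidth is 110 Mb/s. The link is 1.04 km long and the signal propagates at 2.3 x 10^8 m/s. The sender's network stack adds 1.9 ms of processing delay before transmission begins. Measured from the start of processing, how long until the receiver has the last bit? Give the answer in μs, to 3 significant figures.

L = 1024 × 8 = 8192 bits.
Transmission delay = L/R = 8192 / 110000000 = 74.4727 μs.
Propagation delay = d/s = 1040 m / 2.3e+08 m/s = 4.52174 μs.
Plus processing delay 1.9 ms = 1900 μs.
Total = 1980 μs.

1980 μs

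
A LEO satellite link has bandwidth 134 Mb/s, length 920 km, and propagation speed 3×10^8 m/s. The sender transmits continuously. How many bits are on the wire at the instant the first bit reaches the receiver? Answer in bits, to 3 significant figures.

Propagation delay = 920000 / 300000000 = 0.00306667 s.
BDP = R × t_prop = 134000000 × 0.00306667 = 410933 bits.

411000 bits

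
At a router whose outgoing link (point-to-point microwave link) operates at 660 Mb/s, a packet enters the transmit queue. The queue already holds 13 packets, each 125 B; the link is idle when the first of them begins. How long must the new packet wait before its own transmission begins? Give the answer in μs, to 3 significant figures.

19.7 μs

Each queued packet: L/R = 1000/660000000 = 1.51515 μs.
13 queued → 19.697 μs.
Queuing delay = 19.7 μs.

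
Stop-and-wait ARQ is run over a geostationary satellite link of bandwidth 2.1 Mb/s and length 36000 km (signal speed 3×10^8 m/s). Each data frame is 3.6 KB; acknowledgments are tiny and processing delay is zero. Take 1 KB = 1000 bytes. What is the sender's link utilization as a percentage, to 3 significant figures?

t_tx = L/R = 28800/2100000 = 0.0137143 s.
t_prop = 36000000/300000000 = 0.12 s; RTT = 0.24 s.
Cycle = t_tx + RTT = 0.253714 s.
Utilization = t_tx / cycle = 0.0137143/0.253714 = 5.41 %.

5.41 %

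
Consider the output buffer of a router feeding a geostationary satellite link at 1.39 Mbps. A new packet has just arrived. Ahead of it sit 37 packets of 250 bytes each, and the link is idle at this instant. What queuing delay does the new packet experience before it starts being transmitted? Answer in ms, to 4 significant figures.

Each queued packet: L/R = 2000/1390000 = 1.43885 ms.
37 queued → 53.2374 ms.
Queuing delay = 53.24 ms.

53.24 ms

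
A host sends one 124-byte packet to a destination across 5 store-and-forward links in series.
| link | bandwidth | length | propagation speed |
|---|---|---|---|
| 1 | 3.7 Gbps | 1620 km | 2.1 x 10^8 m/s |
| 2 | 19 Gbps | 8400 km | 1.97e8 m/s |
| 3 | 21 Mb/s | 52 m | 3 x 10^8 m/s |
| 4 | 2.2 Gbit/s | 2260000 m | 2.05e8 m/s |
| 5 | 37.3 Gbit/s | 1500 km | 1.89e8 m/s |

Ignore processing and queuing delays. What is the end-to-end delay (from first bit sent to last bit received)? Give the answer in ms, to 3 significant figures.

L = 124 × 8 = 992 bits.
Transmission delays (L/R per hop): 0.000268108, 5.22105e-05, 0.0472381, 0.000450909, 2.65952e-05 ms; sum = 0.0480359 ms.
Propagation delays (d/s per hop): 7.71429, 42.6396, 0.000173333, 11.0244, 7.93651 ms; sum = 69.315 ms.
End-to-end = 69.4 ms.

69.4 ms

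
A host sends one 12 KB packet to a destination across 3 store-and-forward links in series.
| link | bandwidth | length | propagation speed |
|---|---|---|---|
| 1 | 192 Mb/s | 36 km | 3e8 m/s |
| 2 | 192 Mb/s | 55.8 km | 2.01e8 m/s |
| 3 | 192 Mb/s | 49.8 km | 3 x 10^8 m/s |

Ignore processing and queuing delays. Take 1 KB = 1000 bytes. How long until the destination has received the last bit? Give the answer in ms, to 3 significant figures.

L = 96000 bits.
Transmission delay per hop = L/R = 96000/192000000 = 0.5 ms; 3 hops → 1.5 ms.
Propagation delays (d/s per hop): 0.12, 0.277612, 0.166 ms; sum = 0.563612 ms.
End-to-end = 2.06 ms.

2.06 ms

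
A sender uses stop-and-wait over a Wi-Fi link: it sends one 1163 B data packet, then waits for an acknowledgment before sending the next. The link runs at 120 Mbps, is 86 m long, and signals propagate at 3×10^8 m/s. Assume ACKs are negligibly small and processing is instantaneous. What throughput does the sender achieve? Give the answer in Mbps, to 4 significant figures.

t_tx = L/R = 9304/120000000 = 7.75333e-05 s.
t_prop = 86/300000000 = 2.86667e-07 s; RTT = 5.73333e-07 s.
Cycle = t_tx + RTT = 7.81067e-05 s.
Throughput = L / cycle = 9304 / 7.81067e-05 = 119.1 Mbps.

119.1 Mbps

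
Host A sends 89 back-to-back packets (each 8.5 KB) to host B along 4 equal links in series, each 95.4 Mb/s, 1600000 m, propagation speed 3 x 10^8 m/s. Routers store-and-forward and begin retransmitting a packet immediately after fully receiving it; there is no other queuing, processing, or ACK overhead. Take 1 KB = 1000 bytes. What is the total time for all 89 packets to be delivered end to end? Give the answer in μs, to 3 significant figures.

86900 μs

Per-hop transmission t_tx = L/R = 68000/95400000 = 712.788 μs.
Per-hop propagation t_prop = 1600000/300000000 = 5333.33 μs.
Pipeline fill: first packet needs 4·t_tx to clear all hops; remaining 88 packets each add one t_tx.
Total = (4+89-1)·t_tx + 4·t_prop = 92·712.788 + 4·5333.33 = 86900 μs.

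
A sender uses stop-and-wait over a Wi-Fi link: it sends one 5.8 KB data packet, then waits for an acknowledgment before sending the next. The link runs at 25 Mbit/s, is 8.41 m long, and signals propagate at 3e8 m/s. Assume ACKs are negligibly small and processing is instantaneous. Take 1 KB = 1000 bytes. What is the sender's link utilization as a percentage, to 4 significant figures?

100.0 %

t_tx = L/R = 46400/25000000 = 0.001856 s.
t_prop = 8.41/300000000 = 2.80333e-08 s; RTT = 5.60667e-08 s.
Cycle = t_tx + RTT = 0.00185606 s.
Utilization = t_tx / cycle = 0.001856/0.00185606 = 100.0 %.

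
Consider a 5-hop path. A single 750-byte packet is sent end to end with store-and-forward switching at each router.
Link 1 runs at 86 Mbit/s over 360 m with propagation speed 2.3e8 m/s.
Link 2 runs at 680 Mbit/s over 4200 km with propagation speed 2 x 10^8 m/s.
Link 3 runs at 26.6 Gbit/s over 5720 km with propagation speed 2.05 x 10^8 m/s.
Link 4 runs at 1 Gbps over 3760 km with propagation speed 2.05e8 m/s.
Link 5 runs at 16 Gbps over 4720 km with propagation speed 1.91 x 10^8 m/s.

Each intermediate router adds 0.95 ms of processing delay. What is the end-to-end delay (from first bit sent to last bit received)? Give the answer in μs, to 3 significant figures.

L = 750 × 8 = 6000 bits.
Transmission delays (L/R per hop): 69.7674, 8.82353, 0.225564, 6, 0.375 μs; sum = 85.1915 μs.
Propagation delays (d/s per hop): 1.56522, 21000, 27902.4, 18341.5, 24712 μs; sum = 91957.5 μs.
Processing at 4 router(s): 4 × 0.95 ms = 3800 μs.
End-to-end = 95800 μs.

95800 μs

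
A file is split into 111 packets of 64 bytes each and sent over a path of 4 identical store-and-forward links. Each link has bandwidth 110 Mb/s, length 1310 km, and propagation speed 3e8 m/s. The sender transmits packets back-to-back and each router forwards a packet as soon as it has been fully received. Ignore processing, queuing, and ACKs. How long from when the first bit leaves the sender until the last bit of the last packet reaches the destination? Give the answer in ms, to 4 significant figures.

Per-hop transmission t_tx = L/R = 512/110000000 = 0.00465455 ms.
Per-hop propagation t_prop = 1310000/300000000 = 4.36667 ms.
Pipeline fill: first packet needs 4·t_tx to clear all hops; remaining 110 packets each add one t_tx.
Total = (4+111-1)·t_tx + 4·t_prop = 114·0.00465455 + 4·4.36667 = 18.00 ms.

18.00 ms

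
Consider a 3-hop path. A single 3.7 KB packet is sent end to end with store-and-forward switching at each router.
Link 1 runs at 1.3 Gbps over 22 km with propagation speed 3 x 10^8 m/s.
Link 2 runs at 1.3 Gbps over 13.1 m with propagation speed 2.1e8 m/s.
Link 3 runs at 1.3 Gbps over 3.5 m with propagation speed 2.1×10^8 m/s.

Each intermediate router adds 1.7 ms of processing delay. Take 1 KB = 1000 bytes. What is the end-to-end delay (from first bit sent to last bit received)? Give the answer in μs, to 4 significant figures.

L = 29600 bits.
Transmission delay per hop = L/R = 29600/1300000000 = 22.7692 μs; 3 hops → 68.3077 μs.
Propagation delays (d/s per hop): 73.3333, 0.062381, 0.0166667 μs; sum = 73.4124 μs.
Processing at 2 router(s): 2 × 1.7 ms = 3400 μs.
End-to-end = 3542 μs.

3542 μs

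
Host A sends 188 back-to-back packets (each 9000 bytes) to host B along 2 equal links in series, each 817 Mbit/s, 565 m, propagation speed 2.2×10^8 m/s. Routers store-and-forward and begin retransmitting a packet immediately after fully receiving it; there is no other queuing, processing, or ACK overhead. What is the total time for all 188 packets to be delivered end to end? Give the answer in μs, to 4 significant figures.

16660 μs

Per-hop transmission t_tx = L/R = 72000/817000000 = 88.1273 μs.
Per-hop propagation t_prop = 565/2.2e+08 = 2.56818 μs.
Pipeline fill: first packet needs 2·t_tx to clear all hops; remaining 187 packets each add one t_tx.
Total = (2+188-1)·t_tx + 2·t_prop = 189·88.1273 + 2·2.56818 = 16660 μs.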